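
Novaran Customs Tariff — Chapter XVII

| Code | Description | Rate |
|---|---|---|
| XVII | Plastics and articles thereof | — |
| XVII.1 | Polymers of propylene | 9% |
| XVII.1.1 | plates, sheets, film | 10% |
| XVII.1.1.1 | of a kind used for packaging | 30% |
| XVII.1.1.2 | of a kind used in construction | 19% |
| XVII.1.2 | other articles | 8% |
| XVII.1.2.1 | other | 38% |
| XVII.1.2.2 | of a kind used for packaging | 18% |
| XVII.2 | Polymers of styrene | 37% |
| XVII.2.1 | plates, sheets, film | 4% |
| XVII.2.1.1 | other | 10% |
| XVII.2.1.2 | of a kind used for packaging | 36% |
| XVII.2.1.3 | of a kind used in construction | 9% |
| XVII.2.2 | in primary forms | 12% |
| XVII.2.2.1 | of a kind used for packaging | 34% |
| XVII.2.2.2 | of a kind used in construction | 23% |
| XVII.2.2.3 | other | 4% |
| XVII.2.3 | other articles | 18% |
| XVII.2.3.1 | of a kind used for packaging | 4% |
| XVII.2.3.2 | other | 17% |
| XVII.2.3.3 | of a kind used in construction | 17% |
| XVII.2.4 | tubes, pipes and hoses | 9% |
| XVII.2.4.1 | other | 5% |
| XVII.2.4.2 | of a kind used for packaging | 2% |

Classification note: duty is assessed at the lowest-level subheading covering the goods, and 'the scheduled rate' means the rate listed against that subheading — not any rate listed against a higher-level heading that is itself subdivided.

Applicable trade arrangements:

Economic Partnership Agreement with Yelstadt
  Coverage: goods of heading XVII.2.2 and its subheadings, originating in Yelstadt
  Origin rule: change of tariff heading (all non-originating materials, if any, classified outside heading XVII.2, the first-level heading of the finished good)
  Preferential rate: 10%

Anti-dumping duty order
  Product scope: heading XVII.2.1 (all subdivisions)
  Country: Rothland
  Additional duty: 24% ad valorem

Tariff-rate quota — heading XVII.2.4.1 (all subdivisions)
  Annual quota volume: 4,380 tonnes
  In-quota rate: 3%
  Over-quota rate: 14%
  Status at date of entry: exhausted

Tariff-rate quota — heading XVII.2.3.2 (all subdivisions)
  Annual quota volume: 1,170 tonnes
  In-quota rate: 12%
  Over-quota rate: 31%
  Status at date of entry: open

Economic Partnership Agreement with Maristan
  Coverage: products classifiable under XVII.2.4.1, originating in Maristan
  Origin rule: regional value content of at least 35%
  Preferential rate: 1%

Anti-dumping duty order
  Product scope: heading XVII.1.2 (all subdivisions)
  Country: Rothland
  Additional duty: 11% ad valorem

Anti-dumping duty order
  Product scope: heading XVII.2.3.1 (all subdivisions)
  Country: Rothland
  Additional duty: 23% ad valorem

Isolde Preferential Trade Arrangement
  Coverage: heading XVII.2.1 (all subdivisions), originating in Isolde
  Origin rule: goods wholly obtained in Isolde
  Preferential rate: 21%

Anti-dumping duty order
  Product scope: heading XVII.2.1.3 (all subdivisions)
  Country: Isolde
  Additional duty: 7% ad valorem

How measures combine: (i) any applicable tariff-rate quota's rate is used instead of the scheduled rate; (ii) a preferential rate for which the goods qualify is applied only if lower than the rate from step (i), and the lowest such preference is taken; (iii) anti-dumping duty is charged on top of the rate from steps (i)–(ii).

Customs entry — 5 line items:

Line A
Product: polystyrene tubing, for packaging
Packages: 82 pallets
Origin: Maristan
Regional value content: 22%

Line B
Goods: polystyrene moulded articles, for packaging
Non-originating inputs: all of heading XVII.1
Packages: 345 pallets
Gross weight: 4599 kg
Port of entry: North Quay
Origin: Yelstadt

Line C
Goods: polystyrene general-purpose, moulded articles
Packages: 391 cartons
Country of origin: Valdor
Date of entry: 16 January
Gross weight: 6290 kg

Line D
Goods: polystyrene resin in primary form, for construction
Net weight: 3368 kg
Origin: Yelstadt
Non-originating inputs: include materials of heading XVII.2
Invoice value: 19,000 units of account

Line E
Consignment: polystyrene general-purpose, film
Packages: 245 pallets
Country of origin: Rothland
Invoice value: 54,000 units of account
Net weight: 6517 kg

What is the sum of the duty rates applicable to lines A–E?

75%

Line A: polystyrene → XVII.2; tubing → XVII.2.4; for packaging → XVII.2.4.2. Scheduled 2%. Maristan agreement on XVII.2.4.1: XVII.2.4.2 not covered. → 2%.
Line B: polystyrene → XVII.2; moulded articles → XVII.2.3; for packaging → XVII.2.3.1. Scheduled 4%. Yelstadt agreement on XVII.2.2: XVII.2.3.1 not covered. → 4%.
Line C: polystyrene → XVII.2; moulded articles → XVII.2.3; general-purpose → XVII.2.3.2. Scheduled 17%. quota on XVII.2.3.2 open → in-quota 12%. → 12%.
Line D: polystyrene → XVII.2; resin in primary form → XVII.2.2; for construction → XVII.2.2.2. Scheduled 23%. Yelstadt agreement on XVII.2.2: CTH not met. → 23%.
Line E: polystyrene → XVII.2; film → XVII.2.1; general-purpose → XVII.2.1.1. Scheduled 10%. anti-dumping (Rothland, XVII.2.1): +24%; total 10% + 24% = 34%. → 34%.
Sum: 2% + 4% + 12% + 23% + 34% = 75%.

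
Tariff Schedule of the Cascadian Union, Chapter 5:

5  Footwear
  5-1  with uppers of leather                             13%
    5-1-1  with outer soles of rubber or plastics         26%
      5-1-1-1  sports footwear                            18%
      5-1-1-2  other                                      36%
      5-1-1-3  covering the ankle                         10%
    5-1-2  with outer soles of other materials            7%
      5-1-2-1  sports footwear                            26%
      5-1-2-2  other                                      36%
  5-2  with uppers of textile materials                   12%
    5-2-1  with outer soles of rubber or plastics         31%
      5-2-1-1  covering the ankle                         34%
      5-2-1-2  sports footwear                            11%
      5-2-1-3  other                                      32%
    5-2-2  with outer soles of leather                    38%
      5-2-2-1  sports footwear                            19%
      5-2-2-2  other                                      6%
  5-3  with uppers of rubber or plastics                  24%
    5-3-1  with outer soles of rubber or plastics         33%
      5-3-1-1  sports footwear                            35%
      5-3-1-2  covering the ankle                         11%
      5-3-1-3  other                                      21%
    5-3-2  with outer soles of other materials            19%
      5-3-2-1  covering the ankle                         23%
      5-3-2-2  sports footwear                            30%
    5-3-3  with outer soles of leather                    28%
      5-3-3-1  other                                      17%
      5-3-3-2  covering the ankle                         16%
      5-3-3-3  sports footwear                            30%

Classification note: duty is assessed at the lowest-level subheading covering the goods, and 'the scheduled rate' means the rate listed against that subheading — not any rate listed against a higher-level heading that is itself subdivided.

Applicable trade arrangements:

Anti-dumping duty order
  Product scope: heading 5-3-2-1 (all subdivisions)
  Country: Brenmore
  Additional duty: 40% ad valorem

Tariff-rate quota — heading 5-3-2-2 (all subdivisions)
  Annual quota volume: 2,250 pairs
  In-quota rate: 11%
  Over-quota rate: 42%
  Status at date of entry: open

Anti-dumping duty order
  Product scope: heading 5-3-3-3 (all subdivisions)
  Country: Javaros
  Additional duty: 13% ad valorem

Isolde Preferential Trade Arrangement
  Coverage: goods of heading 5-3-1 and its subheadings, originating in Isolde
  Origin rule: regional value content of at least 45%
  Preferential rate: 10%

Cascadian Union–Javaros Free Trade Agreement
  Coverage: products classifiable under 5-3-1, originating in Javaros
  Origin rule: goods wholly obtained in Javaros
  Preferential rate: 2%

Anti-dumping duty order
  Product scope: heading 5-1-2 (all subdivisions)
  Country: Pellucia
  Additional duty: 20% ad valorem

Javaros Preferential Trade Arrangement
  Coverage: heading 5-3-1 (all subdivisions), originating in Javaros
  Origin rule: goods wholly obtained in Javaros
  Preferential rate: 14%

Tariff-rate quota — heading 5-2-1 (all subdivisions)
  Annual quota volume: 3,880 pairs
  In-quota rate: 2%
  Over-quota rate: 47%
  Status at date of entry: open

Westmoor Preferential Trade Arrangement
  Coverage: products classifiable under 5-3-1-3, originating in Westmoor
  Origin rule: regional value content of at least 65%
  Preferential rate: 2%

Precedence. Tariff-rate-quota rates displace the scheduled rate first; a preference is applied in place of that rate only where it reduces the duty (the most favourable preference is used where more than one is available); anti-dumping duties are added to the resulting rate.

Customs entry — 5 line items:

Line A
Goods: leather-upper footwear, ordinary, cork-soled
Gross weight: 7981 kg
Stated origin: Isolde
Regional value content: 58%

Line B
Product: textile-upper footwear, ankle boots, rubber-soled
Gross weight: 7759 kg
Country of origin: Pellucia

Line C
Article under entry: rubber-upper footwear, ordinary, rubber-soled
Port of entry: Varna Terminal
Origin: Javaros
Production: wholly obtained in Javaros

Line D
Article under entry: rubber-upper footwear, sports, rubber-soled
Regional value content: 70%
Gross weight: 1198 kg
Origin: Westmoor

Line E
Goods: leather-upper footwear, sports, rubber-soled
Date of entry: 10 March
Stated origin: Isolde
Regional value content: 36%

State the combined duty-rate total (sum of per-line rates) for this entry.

Line A: leather-upper → 5-1; cork-soled → 5-1-2; ordinary → 5-1-2-2. Scheduled 36%. Isolde agreement on 5-3-1: 5-1-2-2 not covered. → 36%.
Line B: textile-upper → 5-2; rubber-soled → 5-2-1; ankle boots → 5-2-1-1. Scheduled 34%. quota on 5-2-1 open → in-quota 2%. → 2%.
Line C: rubber-upper → 5-3; rubber-soled → 5-3-1; ordinary → 5-3-1-3. Scheduled 21%. Javaros agreement on 5-3-1: wholly obtained → 2% available; Javaros agreement on 5-3-1: wholly obtained → 14% available; preferential 2%. → 2%.
Line D: rubber-upper → 5-3; rubber-soled → 5-3-1; sports → 5-3-1-1. Scheduled 35%. Westmoor agreement on 5-3-1-3: 5-3-1-1 not covered. → 35%.
Line E: leather-upper → 5-1; rubber-soled → 5-1-1; sports → 5-1-1-1. Scheduled 18%. Isolde agreement on 5-3-1: 5-1-1-1 not covered. → 18%.
Sum: 36% + 2% + 2% + 35% + 18% = 93%.

93%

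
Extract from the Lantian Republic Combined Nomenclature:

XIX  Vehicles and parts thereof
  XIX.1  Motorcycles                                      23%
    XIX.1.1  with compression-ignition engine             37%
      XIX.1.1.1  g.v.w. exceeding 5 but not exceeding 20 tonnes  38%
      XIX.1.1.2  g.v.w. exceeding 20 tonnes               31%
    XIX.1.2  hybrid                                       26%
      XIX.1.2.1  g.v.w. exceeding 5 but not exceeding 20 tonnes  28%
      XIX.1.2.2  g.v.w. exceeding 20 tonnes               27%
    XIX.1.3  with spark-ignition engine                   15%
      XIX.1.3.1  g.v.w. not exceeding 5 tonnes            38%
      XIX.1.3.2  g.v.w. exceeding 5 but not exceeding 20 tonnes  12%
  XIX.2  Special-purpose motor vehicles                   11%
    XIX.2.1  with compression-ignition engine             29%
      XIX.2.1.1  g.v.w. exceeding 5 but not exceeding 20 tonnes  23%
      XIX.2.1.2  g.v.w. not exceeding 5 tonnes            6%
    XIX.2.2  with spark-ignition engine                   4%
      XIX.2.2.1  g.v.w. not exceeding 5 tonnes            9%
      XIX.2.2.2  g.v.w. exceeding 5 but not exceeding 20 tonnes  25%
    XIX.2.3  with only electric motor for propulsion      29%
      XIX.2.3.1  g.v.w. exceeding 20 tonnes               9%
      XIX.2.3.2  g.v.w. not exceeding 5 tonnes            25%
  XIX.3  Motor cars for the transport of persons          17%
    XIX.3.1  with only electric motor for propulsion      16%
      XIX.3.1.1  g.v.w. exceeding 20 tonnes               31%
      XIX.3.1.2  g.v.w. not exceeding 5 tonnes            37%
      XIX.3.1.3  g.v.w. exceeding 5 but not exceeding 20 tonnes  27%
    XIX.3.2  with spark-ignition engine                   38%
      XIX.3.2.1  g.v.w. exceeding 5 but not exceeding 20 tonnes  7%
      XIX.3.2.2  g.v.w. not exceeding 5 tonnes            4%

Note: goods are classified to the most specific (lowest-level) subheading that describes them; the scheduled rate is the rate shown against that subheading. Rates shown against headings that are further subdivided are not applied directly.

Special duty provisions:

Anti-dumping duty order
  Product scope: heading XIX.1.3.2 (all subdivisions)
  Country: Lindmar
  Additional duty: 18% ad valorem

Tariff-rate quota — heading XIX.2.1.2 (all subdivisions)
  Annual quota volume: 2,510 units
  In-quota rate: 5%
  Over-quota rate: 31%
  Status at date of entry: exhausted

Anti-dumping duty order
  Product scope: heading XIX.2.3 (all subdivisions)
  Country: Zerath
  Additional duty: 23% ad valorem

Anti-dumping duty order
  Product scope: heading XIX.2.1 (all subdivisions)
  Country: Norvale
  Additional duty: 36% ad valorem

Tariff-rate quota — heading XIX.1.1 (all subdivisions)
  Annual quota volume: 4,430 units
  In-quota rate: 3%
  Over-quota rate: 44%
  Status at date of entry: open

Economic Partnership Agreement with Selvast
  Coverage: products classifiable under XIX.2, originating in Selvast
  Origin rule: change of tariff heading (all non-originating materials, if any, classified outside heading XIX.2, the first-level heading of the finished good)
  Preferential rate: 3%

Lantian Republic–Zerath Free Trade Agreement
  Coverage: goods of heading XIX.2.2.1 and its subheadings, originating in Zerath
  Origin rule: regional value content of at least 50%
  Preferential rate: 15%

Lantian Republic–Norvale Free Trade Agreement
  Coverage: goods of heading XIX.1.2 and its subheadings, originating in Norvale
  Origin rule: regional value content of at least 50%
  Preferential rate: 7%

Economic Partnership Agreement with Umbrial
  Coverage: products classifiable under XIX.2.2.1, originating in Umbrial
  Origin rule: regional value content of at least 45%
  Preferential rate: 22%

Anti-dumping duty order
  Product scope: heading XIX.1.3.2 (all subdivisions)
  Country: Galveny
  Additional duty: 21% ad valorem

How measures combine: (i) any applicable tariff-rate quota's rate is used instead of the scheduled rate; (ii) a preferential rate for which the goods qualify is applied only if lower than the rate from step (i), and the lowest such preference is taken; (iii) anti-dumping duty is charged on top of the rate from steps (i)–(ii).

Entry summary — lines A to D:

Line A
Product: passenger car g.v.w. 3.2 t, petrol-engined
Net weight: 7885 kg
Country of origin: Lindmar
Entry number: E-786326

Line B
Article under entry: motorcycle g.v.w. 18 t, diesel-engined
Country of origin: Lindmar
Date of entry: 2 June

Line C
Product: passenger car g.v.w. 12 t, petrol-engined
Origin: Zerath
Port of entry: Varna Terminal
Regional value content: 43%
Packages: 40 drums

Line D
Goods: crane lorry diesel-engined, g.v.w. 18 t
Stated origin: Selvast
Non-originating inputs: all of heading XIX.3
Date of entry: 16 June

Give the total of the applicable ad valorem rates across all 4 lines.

Line A: passenger car → XIX.3; petrol-engined → XIX.3.2; g.v.w. 3.2 t → XIX.3.2.2. Scheduled 4%. No special measure applies. → 4%.
Line B: motorcycle → XIX.1; diesel-engined → XIX.1.1; g.v.w. 18 t → XIX.1.1.1. Scheduled 38%. quota on XIX.1.1 open → in-quota 3%. → 3%.
Line C: passenger car → XIX.3; petrol-engined → XIX.3.2; g.v.w. 12 t → XIX.3.2.1. Scheduled 7%. Zerath agreement on XIX.2.2.1: XIX.3.2.1 not covered. → 7%.
Line D: crane lorry → XIX.2; diesel-engined → XIX.2.1; g.v.w. 18 t → XIX.2.1.1. Scheduled 23%. Selvast agreement on XIX.2: CTH met → 3% available; preferential 3%. → 3%.
Sum: 4% + 3% + 7% + 3% = 17%.

17%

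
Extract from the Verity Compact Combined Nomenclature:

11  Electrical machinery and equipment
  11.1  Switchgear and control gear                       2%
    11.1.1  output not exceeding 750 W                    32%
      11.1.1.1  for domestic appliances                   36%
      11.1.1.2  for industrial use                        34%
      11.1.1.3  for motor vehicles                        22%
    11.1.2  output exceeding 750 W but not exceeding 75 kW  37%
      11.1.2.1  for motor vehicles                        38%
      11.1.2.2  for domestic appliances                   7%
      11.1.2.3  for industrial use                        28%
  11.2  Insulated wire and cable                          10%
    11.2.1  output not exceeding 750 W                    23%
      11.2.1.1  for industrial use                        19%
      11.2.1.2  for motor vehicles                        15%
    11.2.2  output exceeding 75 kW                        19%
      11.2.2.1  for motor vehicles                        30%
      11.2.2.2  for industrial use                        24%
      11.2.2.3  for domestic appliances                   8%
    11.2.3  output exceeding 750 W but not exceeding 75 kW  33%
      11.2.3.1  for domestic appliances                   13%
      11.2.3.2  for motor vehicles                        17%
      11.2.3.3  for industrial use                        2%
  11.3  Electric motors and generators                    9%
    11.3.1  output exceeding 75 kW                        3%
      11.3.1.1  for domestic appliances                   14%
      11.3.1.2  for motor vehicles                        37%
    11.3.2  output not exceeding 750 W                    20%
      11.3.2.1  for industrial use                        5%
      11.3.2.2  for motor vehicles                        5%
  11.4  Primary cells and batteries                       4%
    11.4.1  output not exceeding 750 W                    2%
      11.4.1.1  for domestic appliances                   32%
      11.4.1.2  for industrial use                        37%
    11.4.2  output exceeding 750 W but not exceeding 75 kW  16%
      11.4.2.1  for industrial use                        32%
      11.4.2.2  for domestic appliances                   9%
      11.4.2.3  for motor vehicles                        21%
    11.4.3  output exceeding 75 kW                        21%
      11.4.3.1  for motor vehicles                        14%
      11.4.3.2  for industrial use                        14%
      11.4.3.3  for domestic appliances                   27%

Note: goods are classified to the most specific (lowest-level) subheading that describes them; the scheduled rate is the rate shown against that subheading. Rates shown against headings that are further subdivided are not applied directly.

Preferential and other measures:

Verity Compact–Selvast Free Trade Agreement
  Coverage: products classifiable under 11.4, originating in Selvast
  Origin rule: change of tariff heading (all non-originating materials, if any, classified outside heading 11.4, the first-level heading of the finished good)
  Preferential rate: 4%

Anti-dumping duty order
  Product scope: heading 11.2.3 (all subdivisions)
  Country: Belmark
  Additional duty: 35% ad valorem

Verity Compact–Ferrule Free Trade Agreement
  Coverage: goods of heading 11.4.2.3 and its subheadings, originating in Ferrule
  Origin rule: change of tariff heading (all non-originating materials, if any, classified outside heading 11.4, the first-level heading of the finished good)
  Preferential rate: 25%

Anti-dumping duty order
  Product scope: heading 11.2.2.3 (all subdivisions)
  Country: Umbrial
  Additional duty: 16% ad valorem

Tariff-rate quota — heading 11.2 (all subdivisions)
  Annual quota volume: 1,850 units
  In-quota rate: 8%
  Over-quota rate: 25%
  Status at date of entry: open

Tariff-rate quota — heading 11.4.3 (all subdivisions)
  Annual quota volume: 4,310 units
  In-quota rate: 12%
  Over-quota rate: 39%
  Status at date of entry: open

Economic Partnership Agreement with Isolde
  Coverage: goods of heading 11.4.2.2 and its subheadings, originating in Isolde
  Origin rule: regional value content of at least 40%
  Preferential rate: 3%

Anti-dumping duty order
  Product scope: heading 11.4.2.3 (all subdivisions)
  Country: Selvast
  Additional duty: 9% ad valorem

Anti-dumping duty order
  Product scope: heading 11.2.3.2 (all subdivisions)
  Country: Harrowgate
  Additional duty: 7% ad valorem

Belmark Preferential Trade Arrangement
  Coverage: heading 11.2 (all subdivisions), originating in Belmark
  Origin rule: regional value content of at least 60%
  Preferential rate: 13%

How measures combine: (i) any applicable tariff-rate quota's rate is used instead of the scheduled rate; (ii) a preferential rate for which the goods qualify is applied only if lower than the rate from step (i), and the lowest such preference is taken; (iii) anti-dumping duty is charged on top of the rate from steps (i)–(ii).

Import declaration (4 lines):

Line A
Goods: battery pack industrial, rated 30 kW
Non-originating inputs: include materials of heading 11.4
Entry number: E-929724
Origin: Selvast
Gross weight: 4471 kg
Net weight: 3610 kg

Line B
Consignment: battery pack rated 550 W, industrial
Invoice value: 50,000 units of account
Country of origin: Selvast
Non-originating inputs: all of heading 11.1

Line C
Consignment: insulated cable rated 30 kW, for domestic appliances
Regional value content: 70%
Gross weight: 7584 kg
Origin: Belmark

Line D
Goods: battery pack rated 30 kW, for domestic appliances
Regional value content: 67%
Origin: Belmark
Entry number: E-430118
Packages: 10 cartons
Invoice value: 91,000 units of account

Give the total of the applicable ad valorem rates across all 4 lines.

Line A: battery pack → 11.4; rated 30 kW → 11.4.2; industrial → 11.4.2.1. Scheduled 32%. Selvast agreement on 11.4: CTH not met. → 32%.
Line B: battery pack → 11.4; rated 550 W → 11.4.1; industrial → 11.4.1.2. Scheduled 37%. Selvast agreement on 11.4: CTH met → 4% available; preferential 4%. → 4%.
Line C: insulated cable → 11.2; rated 30 kW → 11.2.3; for domestic appliances → 11.2.3.1. Scheduled 13%. quota on 11.2 open → in-quota 8%; Belmark agreement on 11.2: RVC ≥ 60% → 13% available; preference 13% not lower than 8% → no reduction; anti-dumping (Belmark, 11.2.3): +35%; total 8% + 35% = 43%. → 43%.
Line D: battery pack → 11.4; rated 30 kW → 11.4.2; for domestic appliances → 11.4.2.2. Scheduled 9%. Belmark agreement on 11.2: 11.4.2.2 not covered. → 9%.
Sum: 32% + 4% + 43% + 9% = 88%.

88%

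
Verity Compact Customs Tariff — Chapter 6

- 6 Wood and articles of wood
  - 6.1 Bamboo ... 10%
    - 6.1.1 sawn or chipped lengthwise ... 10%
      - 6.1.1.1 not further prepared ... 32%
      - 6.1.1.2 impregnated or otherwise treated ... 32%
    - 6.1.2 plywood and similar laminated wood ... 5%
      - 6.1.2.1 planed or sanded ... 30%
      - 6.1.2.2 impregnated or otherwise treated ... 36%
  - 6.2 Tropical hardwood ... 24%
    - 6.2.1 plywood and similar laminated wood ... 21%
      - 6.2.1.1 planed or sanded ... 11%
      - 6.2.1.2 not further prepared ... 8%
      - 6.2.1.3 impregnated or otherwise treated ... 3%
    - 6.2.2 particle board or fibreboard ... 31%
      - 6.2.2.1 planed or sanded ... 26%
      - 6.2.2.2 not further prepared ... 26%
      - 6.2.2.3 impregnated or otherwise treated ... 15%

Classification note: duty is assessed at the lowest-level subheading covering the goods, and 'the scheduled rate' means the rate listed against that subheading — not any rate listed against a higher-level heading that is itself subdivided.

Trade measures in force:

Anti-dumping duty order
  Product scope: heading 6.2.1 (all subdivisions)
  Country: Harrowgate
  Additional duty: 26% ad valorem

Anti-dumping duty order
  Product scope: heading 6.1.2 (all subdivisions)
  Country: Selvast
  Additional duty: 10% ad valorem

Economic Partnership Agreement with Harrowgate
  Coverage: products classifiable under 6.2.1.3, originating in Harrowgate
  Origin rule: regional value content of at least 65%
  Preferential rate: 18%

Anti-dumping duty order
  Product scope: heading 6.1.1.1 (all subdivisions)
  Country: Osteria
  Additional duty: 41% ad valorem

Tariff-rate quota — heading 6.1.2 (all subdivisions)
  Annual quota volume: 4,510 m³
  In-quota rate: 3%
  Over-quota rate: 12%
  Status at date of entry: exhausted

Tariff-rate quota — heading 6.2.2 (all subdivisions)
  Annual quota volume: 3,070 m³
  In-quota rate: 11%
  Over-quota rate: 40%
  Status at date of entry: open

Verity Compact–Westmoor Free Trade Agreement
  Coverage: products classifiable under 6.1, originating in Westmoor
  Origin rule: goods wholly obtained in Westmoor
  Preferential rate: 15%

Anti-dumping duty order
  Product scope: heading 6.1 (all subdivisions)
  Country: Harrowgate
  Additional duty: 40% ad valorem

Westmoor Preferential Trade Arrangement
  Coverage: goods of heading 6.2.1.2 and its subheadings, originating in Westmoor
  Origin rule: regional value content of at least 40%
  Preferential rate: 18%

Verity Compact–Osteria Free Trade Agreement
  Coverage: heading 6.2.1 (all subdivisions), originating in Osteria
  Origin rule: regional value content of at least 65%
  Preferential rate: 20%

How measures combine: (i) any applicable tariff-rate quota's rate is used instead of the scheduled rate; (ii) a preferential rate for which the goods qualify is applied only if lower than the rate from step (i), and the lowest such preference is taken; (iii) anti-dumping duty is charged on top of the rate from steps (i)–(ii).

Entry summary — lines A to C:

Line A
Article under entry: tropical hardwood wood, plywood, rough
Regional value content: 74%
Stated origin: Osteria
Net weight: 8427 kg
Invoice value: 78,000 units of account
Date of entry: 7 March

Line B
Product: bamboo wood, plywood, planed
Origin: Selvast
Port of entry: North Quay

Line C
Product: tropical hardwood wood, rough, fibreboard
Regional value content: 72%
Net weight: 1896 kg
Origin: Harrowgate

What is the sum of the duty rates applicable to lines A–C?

Line A: tropical hardwood → 6.2; plywood → 6.2.1; rough → 6.2.1.2. Scheduled 8%. Osteria agreement on 6.2.1: RVC ≥ 65% → 20% available; preference 20% not lower than 8% → no reduction. → 8%.
Line B: bamboo → 6.1; plywood → 6.1.2; planed → 6.1.2.1. Scheduled 30%. quota on 6.1.2 exhausted → over-quota 12%; anti-dumping (Selvast, 6.1.2): +10%; total 12% + 10% = 22%. → 22%.
Line C: tropical hardwood → 6.2; fibreboard → 6.2.2; rough → 6.2.2.2. Scheduled 26%. quota on 6.2.2 open → in-quota 11%; Harrowgate agreement on 6.2.1.3: 6.2.2.2 not covered. → 11%.
Sum: 8% + 22% + 11% = 41%.

41%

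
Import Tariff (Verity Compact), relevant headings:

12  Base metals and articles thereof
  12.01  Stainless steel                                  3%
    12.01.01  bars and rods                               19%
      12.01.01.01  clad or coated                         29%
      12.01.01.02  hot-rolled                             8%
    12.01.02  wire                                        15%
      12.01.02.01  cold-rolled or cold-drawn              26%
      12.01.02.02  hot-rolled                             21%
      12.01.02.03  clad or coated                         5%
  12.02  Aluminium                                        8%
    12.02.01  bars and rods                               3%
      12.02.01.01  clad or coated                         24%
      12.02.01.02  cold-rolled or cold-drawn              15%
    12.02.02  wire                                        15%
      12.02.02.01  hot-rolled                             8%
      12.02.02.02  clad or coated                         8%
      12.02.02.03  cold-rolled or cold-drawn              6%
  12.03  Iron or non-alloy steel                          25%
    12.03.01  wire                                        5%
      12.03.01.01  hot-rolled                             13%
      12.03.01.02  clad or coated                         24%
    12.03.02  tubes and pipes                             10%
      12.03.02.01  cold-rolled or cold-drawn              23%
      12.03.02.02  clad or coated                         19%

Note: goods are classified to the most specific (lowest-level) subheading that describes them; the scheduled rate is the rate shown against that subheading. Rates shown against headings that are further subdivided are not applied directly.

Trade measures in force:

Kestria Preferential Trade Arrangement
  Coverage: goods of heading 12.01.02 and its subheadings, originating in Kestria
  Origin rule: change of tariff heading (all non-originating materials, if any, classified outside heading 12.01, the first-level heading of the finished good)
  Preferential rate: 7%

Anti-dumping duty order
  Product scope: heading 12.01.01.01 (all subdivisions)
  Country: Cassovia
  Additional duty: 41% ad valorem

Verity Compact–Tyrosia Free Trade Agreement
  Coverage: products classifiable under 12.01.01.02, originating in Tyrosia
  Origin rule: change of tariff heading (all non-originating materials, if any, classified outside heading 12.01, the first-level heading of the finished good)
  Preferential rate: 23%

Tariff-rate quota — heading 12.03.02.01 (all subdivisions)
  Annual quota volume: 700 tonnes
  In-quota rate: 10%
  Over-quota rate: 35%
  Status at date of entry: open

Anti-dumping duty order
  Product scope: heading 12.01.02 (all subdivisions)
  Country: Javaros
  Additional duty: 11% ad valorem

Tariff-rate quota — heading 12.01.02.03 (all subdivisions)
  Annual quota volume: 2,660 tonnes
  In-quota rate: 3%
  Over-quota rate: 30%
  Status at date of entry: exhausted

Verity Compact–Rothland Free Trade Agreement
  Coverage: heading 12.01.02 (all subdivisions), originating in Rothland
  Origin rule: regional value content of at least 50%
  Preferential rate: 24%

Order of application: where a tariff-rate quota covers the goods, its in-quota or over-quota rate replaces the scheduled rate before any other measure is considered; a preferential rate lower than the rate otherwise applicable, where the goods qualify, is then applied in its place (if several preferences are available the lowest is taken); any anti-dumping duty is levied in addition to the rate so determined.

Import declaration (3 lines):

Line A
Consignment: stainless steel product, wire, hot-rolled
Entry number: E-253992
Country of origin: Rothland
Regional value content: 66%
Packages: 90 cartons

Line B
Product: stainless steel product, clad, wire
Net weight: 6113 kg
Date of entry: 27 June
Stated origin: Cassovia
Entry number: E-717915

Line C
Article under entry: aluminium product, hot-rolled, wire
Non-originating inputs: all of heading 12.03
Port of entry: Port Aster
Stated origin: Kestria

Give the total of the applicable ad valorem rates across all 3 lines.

Line A: stainless steel → 12.01; wire → 12.01.02; hot-rolled → 12.01.02.02. Scheduled 21%. Rothland agreement on 12.01.02: RVC ≥ 50% → 24% available; preference 24% not lower than 21% → no reduction. → 21%.
Line B: stainless steel → 12.01; wire → 12.01.02; clad → 12.01.02.03. Scheduled 5%. quota on 12.01.02.03 exhausted → over-quota 30%. → 30%.
Line C: aluminium → 12.02; wire → 12.02.02; hot-rolled → 12.02.02.01. Scheduled 8%. Kestria agreement on 12.01.02: 12.02.02.01 not covered. → 8%.
Sum: 21% + 30% + 8% = 59%.

59%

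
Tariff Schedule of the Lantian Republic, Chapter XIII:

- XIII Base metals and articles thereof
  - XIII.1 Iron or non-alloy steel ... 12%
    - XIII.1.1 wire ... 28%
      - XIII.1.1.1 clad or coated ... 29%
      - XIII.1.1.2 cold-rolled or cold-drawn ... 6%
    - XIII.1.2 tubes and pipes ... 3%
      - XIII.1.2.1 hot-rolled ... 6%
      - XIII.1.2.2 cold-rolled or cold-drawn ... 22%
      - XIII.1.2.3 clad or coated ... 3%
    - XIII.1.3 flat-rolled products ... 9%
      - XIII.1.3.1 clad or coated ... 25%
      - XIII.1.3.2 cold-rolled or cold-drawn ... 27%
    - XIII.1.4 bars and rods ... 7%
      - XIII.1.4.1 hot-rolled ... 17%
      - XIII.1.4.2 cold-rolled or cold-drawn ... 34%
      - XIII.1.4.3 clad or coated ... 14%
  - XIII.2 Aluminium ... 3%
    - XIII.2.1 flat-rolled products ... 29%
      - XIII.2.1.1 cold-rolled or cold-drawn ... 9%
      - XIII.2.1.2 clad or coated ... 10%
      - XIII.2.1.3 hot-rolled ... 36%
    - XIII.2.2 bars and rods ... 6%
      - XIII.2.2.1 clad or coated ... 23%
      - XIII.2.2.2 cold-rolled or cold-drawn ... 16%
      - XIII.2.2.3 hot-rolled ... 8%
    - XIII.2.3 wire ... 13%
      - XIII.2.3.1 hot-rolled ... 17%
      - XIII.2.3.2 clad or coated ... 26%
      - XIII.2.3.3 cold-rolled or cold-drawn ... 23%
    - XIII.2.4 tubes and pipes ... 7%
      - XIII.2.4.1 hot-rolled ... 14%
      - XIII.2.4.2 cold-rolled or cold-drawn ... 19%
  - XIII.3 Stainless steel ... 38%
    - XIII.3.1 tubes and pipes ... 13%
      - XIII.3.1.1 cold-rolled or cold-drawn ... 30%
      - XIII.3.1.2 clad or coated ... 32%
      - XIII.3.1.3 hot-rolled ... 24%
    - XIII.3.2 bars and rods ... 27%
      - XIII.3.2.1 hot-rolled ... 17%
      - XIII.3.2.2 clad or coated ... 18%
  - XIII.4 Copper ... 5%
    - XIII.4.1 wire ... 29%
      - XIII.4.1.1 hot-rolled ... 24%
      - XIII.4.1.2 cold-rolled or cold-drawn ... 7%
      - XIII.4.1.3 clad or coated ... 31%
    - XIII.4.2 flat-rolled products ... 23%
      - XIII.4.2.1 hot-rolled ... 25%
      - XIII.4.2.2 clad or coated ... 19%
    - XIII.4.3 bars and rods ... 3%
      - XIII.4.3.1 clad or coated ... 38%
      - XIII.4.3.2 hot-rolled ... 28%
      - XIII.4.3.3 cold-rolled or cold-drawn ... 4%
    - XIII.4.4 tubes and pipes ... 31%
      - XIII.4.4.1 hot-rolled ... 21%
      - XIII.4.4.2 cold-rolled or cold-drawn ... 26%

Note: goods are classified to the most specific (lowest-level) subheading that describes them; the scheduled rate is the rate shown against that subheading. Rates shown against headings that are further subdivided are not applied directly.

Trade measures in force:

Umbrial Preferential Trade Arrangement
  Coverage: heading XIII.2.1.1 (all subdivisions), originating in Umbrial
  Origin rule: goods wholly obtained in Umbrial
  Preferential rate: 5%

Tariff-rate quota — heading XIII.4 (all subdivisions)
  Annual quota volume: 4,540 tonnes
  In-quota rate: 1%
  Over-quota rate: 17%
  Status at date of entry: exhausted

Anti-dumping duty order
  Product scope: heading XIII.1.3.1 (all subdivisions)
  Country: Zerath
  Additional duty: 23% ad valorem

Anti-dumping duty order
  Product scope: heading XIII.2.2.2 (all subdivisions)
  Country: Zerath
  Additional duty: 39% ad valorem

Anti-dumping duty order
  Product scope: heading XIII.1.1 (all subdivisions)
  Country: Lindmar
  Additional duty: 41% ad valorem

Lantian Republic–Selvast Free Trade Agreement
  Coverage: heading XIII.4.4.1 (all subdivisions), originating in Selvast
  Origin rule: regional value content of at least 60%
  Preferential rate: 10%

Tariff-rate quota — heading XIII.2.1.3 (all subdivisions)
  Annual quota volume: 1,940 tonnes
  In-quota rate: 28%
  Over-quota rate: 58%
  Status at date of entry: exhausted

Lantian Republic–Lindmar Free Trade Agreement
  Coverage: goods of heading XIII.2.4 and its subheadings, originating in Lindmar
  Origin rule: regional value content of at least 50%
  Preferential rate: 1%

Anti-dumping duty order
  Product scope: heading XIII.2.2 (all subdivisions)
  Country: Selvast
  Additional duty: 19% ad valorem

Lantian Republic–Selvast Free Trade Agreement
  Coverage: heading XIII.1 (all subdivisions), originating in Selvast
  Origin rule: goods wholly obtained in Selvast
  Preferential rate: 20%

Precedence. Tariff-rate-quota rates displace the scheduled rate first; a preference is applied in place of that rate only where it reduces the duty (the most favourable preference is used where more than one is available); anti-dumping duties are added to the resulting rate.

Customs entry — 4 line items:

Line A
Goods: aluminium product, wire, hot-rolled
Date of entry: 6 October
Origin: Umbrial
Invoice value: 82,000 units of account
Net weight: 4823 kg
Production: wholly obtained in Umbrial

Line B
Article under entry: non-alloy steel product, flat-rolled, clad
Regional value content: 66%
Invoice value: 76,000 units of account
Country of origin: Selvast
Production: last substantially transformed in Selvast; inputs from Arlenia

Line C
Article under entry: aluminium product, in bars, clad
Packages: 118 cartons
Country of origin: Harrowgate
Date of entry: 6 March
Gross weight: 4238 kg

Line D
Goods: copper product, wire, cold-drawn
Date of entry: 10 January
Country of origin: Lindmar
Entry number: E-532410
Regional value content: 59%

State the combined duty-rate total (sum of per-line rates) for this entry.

82%

Line A: aluminium → XIII.2; wire → XIII.2.3; hot-rolled → XIII.2.3.1. Scheduled 17%. Umbrial agreement on XIII.2.1.1: XIII.2.3.1 not covered. → 17%.
Line B: non-alloy steel → XIII.1; flat-rolled → XIII.1.3; clad → XIII.1.3.1. Scheduled 25%. Selvast agreement on XIII.4.4.1: XIII.1.3.1 not covered; Selvast agreement on XIII.1: not wholly obtained. → 25%.
Line C: aluminium → XIII.2; in bars → XIII.2.2; clad → XIII.2.2.1. Scheduled 23%. No special measure applies. → 23%.
Line D: copper → XIII.4; wire → XIII.4.1; cold-drawn → XIII.4.1.2. Scheduled 7%. quota on XIII.4 exhausted → over-quota 17%; Lindmar agreement on XIII.2.4: XIII.4.1.2 not covered. → 17%.
Sum: 17% + 25% + 23% + 17% = 82%.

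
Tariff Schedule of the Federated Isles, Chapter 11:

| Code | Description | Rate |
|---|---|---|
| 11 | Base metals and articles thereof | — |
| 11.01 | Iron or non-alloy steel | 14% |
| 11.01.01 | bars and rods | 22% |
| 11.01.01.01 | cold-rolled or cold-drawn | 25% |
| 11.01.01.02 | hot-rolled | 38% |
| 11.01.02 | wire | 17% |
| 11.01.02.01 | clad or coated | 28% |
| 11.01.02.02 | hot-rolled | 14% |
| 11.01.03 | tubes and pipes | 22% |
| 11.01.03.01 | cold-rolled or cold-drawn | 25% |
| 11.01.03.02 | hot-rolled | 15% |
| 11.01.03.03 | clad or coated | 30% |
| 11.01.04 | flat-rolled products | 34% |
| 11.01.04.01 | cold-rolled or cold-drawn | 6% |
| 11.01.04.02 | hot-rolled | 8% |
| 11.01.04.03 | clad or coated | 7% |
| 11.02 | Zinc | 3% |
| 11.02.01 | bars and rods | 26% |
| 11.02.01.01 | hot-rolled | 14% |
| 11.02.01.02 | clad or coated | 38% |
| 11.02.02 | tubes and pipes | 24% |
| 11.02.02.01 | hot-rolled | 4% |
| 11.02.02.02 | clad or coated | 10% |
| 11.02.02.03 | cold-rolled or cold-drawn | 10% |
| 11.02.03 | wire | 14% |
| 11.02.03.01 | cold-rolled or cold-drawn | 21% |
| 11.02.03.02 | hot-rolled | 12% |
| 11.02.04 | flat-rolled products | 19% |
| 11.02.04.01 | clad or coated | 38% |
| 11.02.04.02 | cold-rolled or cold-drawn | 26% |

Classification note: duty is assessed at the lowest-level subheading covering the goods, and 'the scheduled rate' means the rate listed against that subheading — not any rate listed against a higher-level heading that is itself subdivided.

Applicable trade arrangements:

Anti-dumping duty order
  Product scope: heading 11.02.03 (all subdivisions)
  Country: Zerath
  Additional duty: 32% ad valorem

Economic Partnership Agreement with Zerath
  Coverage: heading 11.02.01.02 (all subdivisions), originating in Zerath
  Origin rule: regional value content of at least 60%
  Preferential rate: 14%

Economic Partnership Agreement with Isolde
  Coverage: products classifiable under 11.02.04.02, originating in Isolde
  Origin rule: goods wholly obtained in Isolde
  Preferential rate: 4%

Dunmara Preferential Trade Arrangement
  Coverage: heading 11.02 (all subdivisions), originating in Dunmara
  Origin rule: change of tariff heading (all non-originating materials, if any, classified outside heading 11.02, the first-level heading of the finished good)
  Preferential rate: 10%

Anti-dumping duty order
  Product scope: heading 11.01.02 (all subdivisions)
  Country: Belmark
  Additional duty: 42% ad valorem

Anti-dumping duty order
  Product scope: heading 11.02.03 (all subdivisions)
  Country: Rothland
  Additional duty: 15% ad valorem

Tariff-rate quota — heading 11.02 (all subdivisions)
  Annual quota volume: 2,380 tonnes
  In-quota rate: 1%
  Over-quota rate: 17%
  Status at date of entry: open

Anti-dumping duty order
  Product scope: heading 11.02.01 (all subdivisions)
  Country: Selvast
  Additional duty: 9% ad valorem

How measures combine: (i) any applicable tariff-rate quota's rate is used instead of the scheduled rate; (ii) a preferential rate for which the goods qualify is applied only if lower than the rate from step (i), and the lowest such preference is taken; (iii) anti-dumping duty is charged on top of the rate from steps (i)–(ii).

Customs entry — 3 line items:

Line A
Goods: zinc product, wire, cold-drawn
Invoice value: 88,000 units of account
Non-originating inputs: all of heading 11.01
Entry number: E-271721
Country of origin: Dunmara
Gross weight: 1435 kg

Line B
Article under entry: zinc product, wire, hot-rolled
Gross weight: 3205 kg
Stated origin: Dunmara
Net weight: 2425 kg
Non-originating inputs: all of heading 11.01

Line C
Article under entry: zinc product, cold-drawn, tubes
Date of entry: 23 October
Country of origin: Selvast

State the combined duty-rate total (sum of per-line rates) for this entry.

3%

Line A: zinc → 11.02; wire → 11.02.03; cold-drawn → 11.02.03.01. Scheduled 21%. quota on 11.02 open → in-quota 1%; Dunmara agreement on 11.02: CTH met → 10% available; preference 10% not lower than 1% → no reduction. → 1%.
Line B: zinc → 11.02; wire → 11.02.03; hot-rolled → 11.02.03.02. Scheduled 12%. quota on 11.02 open → in-quota 1%; Dunmara agreement on 11.02: CTH met → 10% available; preference 10% not lower than 1% → no reduction. → 1%.
Line C: zinc → 11.02; tubes → 11.02.02; cold-drawn → 11.02.02.03. Scheduled 10%. quota on 11.02 open → in-quota 1%. → 1%.
Sum: 1% + 1% + 1% = 3%.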